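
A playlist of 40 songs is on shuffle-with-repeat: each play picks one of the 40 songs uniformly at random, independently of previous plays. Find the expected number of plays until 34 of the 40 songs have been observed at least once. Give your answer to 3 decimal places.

With k distinct songs already seen, the next new one arrives after an expected 40/(40-k) plays.
Sum over k = 0,...,33: E = 40/40 + 40/39 + 40/38 + ... + 40/8 + 40/7 = 73.1417.

73.142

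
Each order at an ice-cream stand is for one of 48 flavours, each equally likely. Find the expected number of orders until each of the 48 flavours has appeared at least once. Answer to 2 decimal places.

214.02

The wait to go from k to k+1 distinct flavours is geometric with mean 48/(48-k).
E[T] = 48/48 + 48/47 + 48/46 + ... + 48/2 + 48/1 = 48·H_{48}.
H_{48} = 4.459, so E[T] = 214.022.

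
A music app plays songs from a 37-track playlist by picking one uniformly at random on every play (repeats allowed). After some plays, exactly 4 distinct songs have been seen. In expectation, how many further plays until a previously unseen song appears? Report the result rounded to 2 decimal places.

The number of plays until the next new song is geometric with success probability 33/37, so its mean is 37/33.
E = 37/33 = 1.121.

1.12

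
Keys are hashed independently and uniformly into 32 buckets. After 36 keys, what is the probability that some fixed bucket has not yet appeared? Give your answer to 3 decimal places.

Each key misses the fixed bucket with probability (32-1)/32 = 31/32, independently.
P(still missing after 36) = (31/32)^36 = 0.3189.

0.319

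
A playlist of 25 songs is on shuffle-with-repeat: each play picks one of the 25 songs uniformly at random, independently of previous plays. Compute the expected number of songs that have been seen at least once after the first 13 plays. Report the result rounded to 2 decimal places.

For each song, P(seen in 13 plays) = 1 - (24/25)^13 = 0.412.
By linearity of expectation, E[distinct seen] = 25·(1 - (24/25)^13) = 10.295.

10.29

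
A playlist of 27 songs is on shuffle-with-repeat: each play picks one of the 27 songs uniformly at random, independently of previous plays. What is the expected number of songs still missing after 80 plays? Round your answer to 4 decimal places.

1.3187

For each song, P(unseen after 80) = (26/27)^80 = 0.04884.
By linearity of expectation, E[unseen] = 27·(26/27)^80 = 1.31865.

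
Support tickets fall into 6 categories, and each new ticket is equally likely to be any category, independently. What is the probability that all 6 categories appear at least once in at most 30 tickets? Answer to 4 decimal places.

0.9748

By inclusion–exclusion over which categories are missing,
P(all seen) = Σ_{j=0}^{6} (-1)^j C(6,j)((6-j)/6)^30
= 1.00000 - 0.02528 + 0.00008 - 0.00000 + 0.00000 - 0.00000 + 0.00000
= 0.97480.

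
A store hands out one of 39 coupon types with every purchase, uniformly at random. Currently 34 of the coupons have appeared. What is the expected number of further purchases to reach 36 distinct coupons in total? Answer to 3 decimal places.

17.550

The wait to go from k to k+1 distinct coupons is geometric with mean 39/(39-k).
Sum over k = 34,...,35: E = 39/5 + 39/4 = 17.5500.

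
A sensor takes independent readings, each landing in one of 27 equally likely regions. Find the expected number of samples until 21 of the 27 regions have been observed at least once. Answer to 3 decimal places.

With k distinct regions already seen, the next new one arrives after an expected 27/(27-k) samples.
Sum over k = 0,...,20: E = 27/27 + 27/26 + 27/25 + ... + 27/8 + 27/7 = 38.9193.

38.919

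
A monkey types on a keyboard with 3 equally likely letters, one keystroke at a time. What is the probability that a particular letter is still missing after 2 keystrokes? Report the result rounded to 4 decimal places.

On each keystroke the fixed letter fails to appear with probability 2/3.
P(still missing after 2) = (2/3)^2 = 0.44444.

0.4444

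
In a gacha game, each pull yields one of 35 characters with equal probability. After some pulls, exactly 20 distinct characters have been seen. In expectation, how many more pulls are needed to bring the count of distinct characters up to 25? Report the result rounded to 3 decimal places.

With k distinct characters already seen, the next new one takes an expected 35/(35-k) pulls.
Sum over k = 20,...,24: E = 35/15 + 35/14 + 35/13 + 35/12 + 35/11 = 13.6241.

13.624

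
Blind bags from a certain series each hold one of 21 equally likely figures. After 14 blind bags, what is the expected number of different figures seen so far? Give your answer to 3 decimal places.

10.394

For each figure, P(seen in 14 blind bags) = 1 - (20/21)^14 = 0.4949.
By linearity of expectation, E[distinct seen] = 21·(1 - (20/21)^14) = 10.3936.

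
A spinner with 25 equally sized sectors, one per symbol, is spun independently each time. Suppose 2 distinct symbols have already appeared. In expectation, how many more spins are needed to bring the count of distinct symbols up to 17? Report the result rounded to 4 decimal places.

With k distinct symbols already seen, the next new one takes an expected 25/(25-k) spins.
Sum over k = 2,...,16: E = 25/23 + 25/22 + 25/21 + ... + 25/10 + 25/9 = 25.41086.

25.4109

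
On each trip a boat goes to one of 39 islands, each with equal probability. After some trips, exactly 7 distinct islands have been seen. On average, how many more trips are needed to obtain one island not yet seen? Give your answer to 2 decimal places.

Each trip yields a new island with probability (39-7)/39 = 32/39, so the wait is geometric with mean 39/32.
E = 39/32 = 1.219.

1.22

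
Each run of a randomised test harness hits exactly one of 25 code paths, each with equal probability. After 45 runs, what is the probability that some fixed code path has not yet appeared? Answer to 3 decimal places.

0.159

Each run misses the fixed code path with probability (25-1)/25 = 24/25, independently.
P(still missing after 45) = (24/25)^45 = 0.1593.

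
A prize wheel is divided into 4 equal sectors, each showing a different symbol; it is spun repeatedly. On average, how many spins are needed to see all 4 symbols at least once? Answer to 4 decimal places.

Split into phases: going from k distinct to k+1 distinct takes on average 4/(4-k) spins.
E[T] = 4/4 + 4/3 + 4/2 + 4/1 = 4·H_{4}.
H_{4} = 2.08333, so E[T] = 8.33333.

8.3333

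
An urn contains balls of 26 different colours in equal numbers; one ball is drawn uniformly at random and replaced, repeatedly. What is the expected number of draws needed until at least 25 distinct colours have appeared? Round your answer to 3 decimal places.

74.215

Going from k to k+1 distinct takes a geometric number of draws with mean 26/(26-k).
Sum over k = 0,...,24: E = 26/26 + 26/25 + 26/24 + ... + 26/3 + 26/2 = 74.2149.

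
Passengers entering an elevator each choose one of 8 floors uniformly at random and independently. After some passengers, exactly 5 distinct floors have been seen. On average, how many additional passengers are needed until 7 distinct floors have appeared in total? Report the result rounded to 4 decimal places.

6.6667

From k distinct to k+1 distinct takes on average 8/(8-k) passengers.
Sum over k = 5,...,6: E = 8/3 + 8/2 = 6.66667.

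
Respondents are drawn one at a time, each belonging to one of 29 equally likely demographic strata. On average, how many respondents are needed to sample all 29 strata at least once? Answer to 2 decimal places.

114.89

The wait to go from k to k+1 distinct strata is geometric with mean 29/(29-k).
E[T] = 29/29 + 29/28 + 29/27 + ... + 29/2 + 29/1 = 29·H_{29}.
H_{29} = 3.962, so E[T] = 114.888.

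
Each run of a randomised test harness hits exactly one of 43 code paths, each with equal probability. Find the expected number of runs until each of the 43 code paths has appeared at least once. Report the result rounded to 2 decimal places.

187.05

Split into phases: going from k distinct to k+1 distinct takes on average 43/(43-k) runs.
E[T] = 43/43 + 43/42 + 43/41 + ... + 43/2 + 43/1 = 43·H_{43}.
H_{43} = 4.350, so E[T] = 187.050.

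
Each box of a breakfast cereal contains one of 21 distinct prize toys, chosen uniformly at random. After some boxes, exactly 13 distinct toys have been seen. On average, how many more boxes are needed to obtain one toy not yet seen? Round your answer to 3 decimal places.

2.625

Each box yields a new toy with probability (21-13)/21 = 8/21, so the wait is geometric with mean 21/8.
E = 21/8 = 2.6250.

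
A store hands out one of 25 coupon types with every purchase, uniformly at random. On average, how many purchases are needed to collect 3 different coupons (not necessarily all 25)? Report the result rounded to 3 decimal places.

3.129

With k distinct coupons already seen, the next new one arrives after an expected 25/(25-k) purchases.
Sum over k = 0,...,2: E = 25/25 + 25/24 + 25/23 = 3.1286.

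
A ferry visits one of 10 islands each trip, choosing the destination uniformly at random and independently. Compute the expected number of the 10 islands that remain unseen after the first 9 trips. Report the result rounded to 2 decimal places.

3.87

For each island, P(unseen after 9) = (9/10)^9 = 0.387.
By linearity of expectation, E[unseen] = 10·(9/10)^9 = 3.874.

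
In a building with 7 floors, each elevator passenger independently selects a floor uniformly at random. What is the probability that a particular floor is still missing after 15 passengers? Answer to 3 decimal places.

Each passenger misses the fixed floor with probability (7-1)/7 = 6/7, independently.
P(still missing after 15) = (6/7)^15 = 0.0990.

0.099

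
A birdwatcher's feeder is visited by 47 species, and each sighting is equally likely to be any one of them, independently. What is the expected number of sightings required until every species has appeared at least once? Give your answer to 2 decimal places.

208.58

After k distinct species have appeared, the next sighting gives a new one with probability (47-k)/47, so the expected wait for the (k+1)-th is 47/(47-k).
E[T] = 47/47 + 47/46 + 47/45 + ... + 47/2 + 47/1 = 47·H_{47}.
H_{47} = 4.438, so E[T] = 208.584.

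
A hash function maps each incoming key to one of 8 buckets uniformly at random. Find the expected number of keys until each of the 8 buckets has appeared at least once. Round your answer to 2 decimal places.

The wait to go from k to k+1 distinct buckets is geometric with mean 8/(8-k).
E[T] = 8/8 + 8/7 + 8/6 + ... + 8/2 + 8/1 = 8·H_{8}.
H_{8} = 2.718, so E[T] = 21.743.

21.74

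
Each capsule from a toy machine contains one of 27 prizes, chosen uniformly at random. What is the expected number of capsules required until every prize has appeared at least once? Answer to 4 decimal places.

105.0693

After k distinct prizes have appeared, the next capsule gives a new one with probability (27-k)/27, so the expected wait for the (k+1)-th is 27/(27-k).
E[T] = 27/27 + 27/26 + 27/25 + ... + 27/2 + 27/1 = 27·H_{27}.
H_{27} = 3.89146, so E[T] = 105.06933.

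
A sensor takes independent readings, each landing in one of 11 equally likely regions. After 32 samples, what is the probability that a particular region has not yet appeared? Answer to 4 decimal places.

0.0474

On each sample the fixed region fails to appear with probability 10/11.
P(still missing after 32) = (10/11)^32 = 0.04736.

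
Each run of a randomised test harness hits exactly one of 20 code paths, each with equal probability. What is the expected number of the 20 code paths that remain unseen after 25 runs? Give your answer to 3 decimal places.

For each code path, P(unseen after 25) = (19/20)^25 = 0.2774.
By linearity of expectation, E[unseen] = 20·(19/20)^25 = 5.5478.

5.548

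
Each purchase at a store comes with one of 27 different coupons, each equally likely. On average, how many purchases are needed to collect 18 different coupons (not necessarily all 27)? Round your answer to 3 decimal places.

Going from k to k+1 distinct takes a geometric number of purchases with mean 27/(27-k).
Sum over k = 0,...,17: E = 27/27 + 27/26 + 27/25 + ... + 27/11 + 27/10 = 28.6872.

28.687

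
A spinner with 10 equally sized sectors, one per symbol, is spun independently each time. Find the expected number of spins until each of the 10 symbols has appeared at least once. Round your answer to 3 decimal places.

29.290

After k distinct symbols have appeared, the next spin gives a new one with probability (10-k)/10, so the expected wait for the (k+1)-th is 10/(10-k).
E[T] = 10/10 + 10/9 + 10/8 + ... + 10/2 + 10/1 = 10·H_{10}.
H_{10} = 2.9290, so E[T] = 29.2897.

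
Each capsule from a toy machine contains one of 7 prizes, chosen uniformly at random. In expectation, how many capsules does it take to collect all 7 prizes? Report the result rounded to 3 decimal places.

18.150

Split into phases: going from k distinct to k+1 distinct takes on average 7/(7-k) capsules.
E[T] = 7/7 + 7/6 + 7/5 + ... + 7/2 + 7/1 = 7·H_{7}.
H_{7} = 2.5929, so E[T] = 18.1500.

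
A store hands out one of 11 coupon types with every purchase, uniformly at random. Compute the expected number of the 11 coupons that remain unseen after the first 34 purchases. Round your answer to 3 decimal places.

0.431

For each coupon, P(unseen after 34) = (10/11)^34 = 0.0391.
By linearity of expectation, E[unseen] = 11·(10/11)^34 = 0.4306.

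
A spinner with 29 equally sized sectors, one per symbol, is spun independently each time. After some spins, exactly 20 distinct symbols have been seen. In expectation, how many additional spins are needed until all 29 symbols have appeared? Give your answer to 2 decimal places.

82.04

With k distinct symbols already seen, the next new one takes an expected 29/(29-k) spins.
Sum over k = 20,...,28: E = 29/9 + 29/8 + 29/7 + ... + 29/2 + 29/1 = 82.040.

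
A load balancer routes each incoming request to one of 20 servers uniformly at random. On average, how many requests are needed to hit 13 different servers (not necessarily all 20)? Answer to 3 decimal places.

20.098

Going from k to k+1 distinct takes a geometric number of requests with mean 20/(20-k).
Sum over k = 0,...,12: E = 20/20 + 20/19 + 20/18 + ... + 20/9 + 20/8 = 20.0977.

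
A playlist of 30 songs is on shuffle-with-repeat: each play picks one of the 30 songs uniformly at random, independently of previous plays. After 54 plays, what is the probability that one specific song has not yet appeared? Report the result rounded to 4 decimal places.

0.1603

Each play misses the fixed song with probability (30-1)/30 = 29/30, independently.
P(still missing after 54) = (29/30)^54 = 0.16030.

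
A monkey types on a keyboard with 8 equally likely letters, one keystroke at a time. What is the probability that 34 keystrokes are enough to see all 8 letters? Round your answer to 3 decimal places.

0.916

By inclusion–exclusion over which letters are missing,
P(all seen) = Σ_{j=0}^{8} (-1)^j C(8,j)((8-j)/8)^34
= 1.0000 - 0.0854 + 0.0016 - 0.0000 + 0.0000 - 0.0000 + 0.0000 - 0.0000 + 0.0000
= 0.9162.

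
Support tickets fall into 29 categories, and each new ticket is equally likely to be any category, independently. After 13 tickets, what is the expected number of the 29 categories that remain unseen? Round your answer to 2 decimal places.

18.38

For each category, P(unseen after 13) = (28/29)^13 = 0.634.
By linearity of expectation, E[unseen] = 29·(28/29)^13 = 18.377.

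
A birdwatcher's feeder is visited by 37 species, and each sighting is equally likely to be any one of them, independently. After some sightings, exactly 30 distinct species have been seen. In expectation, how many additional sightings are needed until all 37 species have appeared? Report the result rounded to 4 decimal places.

The wait to go from k to k+1 distinct species is geometric with mean 37/(37-k).
Sum over k = 30,...,36: E = 37/7 + 37/6 + 37/5 + ... + 37/2 + 37/1 = 95.93571.

95.9357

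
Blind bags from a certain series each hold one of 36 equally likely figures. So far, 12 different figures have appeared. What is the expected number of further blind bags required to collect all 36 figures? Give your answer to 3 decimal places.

With k distinct figures already seen, the next new one takes an expected 36/(36-k) blind bags.
Sum over k = 12,...,35: E = 36/24 + 36/23 + 36/22 + ... + 36/2 + 36/1 = 135.9345.

135.934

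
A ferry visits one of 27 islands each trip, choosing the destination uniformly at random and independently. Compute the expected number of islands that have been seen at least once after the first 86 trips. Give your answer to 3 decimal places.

25.949

For each island, P(seen in 86 trips) = 1 - (26/27)^86 = 0.9611.
By linearity of expectation, E[distinct seen] = 27·(1 - (26/27)^86) = 25.9486.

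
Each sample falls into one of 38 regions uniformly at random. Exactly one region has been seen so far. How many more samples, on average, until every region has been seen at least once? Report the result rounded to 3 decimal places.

From k distinct to k+1 distinct takes on average 38/(38-k) samples.
Sum over k = 1,...,37: E = 38/37 + 38/36 + 38/35 + ... + 38/2 + 38/1 = 159.6603.

159.660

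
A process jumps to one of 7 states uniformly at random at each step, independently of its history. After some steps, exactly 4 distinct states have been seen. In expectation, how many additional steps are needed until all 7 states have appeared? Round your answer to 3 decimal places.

From k distinct to k+1 distinct takes on average 7/(7-k) steps.
Sum over k = 4,...,6: E = 7/3 + 7/2 + 7/1 = 12.8333.

12.833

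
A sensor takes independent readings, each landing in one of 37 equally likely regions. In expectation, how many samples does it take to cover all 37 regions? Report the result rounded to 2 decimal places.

155.46

After k distinct regions have appeared, the next sample gives a new one with probability (37-k)/37, so the expected wait for the (k+1)-th is 37/(37-k).
E[T] = 37/37 + 37/36 + 37/35 + ... + 37/2 + 37/1 = 37·H_{37}.
H_{37} = 4.202, so E[T] = 155.459.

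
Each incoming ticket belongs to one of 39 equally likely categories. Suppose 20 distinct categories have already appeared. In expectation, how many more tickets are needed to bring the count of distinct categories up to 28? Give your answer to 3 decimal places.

20.587

From k distinct to k+1 distinct takes on average 39/(39-k) tickets.
Sum over k = 20,...,27: E = 39/19 + 39/18 + 39/17 + ... + 39/13 + 39/12 = 20.5866.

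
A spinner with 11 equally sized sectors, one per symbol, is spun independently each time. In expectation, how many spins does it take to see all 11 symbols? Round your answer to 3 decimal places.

The wait to go from k to k+1 distinct symbols is geometric with mean 11/(11-k).
E[T] = 11/11 + 11/10 + 11/9 + ... + 11/2 + 11/1 = 11·H_{11}.
H_{11} = 3.0199, so E[T] = 33.2187.

33.219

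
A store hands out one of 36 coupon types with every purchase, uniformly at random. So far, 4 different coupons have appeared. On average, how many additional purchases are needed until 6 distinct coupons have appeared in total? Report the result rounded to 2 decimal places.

The wait to go from k to k+1 distinct coupons is geometric with mean 36/(36-k).
Sum over k = 4,...,5: E = 36/32 + 36/31 = 2.286.

2.29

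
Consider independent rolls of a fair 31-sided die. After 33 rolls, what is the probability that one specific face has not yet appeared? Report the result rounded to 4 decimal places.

Each roll misses the fixed face with probability (31-1)/31 = 30/31, independently.
P(still missing after 33) = (30/31)^33 = 0.33890.

0.3389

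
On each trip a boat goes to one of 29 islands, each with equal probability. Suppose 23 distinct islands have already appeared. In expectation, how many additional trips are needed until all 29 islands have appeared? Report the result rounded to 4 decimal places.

With k distinct islands already seen, the next new one takes an expected 29/(29-k) trips.
Sum over k = 23,...,28: E = 29/6 + 29/5 + 29/4 + 29/3 + 29/2 + 29/1 = 71.05000.

71.0500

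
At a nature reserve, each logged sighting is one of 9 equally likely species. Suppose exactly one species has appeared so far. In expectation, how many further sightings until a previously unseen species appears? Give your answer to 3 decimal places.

The number of sightings until the next new species is geometric with success probability 8/9, so its mean is 9/8.
E = 9/8 = 1.1250.

1.125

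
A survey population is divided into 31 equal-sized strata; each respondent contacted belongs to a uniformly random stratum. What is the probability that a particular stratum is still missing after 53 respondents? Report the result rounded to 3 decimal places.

On each respondent the fixed stratum fails to appear with probability 30/31.
P(still missing after 53) = (30/31)^53 = 0.1759.

0.176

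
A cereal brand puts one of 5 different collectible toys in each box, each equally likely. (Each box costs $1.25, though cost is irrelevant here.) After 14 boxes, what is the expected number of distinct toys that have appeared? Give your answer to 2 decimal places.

4.78

For each toy, P(seen in 14 boxes) = 1 - (4/5)^14 = 0.956.
By linearity of expectation, E[distinct seen] = 5·(1 - (4/5)^14) = 4.780.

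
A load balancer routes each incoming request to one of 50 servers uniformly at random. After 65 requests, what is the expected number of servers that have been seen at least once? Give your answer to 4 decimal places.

36.5518

For each server, P(seen in 65 requests) = 1 - (49/50)^65 = 0.73104.
By linearity of expectation, E[distinct seen] = 50·(1 - (49/50)^65) = 36.55178.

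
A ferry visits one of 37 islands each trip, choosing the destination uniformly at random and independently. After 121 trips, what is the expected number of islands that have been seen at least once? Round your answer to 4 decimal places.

For each island, P(seen in 121 trips) = 1 - (36/37)^121 = 0.96368.
By linearity of expectation, E[distinct seen] = 37·(1 - (36/37)^121) = 35.65601.

35.6560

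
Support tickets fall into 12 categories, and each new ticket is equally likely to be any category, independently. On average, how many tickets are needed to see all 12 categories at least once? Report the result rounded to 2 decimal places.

The wait to go from k to k+1 distinct categories is geometric with mean 12/(12-k).
E[T] = 12/12 + 12/11 + 12/10 + ... + 12/2 + 12/1 = 12·H_{12}.
H_{12} = 3.103, so E[T] = 37.239.

37.24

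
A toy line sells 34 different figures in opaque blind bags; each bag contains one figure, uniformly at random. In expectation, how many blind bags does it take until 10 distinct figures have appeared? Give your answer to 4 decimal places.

With k distinct figures already seen, the next new one arrives after an expected 34/(34-k) blind bags.
Sum over k = 0,...,9: E = 34/34 + 34/33 + 34/32 + ... + 34/26 + 34/25 = 11.63656.

11.6366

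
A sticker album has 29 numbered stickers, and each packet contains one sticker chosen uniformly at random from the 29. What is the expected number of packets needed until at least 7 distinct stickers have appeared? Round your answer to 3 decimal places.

Going from k to k+1 distinct takes a geometric number of packets with mean 29/(29-k).
Sum over k = 0,...,6: E = 29/29 + 29/28 + 29/27 + ... + 29/24 + 29/23 = 7.8544.

7.854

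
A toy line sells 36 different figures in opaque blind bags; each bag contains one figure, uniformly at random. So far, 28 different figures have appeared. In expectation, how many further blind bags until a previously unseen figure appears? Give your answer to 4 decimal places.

The number of blind bags until the next new figure is geometric with success probability 8/36, so its mean is 36/8.
E = 36/8 = 4.50000.

4.5000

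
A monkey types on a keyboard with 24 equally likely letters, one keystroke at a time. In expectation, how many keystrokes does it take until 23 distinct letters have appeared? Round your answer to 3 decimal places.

With k distinct letters already seen, the next new one arrives after an expected 24/(24-k) keystrokes.
Sum over k = 0,...,22: E = 24/24 + 24/23 + 24/22 + ... + 24/3 + 24/2 = 66.6230.

66.623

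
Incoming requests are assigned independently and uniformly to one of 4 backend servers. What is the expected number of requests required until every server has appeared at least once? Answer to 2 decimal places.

8.33

The wait to go from k to k+1 distinct servers is geometric with mean 4/(4-k).
E[T] = 4/4 + 4/3 + 4/2 + 4/1 = 4·H_{4}.
H_{4} = 2.083, so E[T] = 8.333.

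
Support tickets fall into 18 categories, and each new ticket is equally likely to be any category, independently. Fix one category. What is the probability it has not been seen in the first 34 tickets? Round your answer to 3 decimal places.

Each ticket misses the fixed category with probability (18-1)/18 = 17/18, independently.
P(still missing after 34) = (17/18)^34 = 0.1432.

0.143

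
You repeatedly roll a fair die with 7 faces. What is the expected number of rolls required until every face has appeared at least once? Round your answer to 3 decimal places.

After k distinct faces have appeared, the next roll gives a new one with probability (7-k)/7, so the expected wait for the (k+1)-th is 7/(7-k).
E[T] = 7/7 + 7/6 + 7/5 + ... + 7/2 + 7/1 = 7·H_{7}.
H_{7} = 2.5929, so E[T] = 18.1500.

18.150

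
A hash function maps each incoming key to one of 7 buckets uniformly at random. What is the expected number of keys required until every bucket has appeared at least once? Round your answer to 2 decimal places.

The wait to go from k to k+1 distinct buckets is geometric with mean 7/(7-k).
E[T] = 7/7 + 7/6 + 7/5 + ... + 7/2 + 7/1 = 7·H_{7}.
H_{7} = 2.593, so E[T] = 18.150.

18.15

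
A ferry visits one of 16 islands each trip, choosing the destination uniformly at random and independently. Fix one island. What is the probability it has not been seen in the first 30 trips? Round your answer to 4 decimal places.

On each trip the fixed island fails to appear with probability 15/16.
P(still missing after 30) = (15/16)^30 = 0.14426.

0.1443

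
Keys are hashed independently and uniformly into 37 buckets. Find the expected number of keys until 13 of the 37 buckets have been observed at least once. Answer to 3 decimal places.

15.748

Going from k to k+1 distinct takes a geometric number of keys with mean 37/(37-k).
Sum over k = 0,...,12: E = 37/37 + 37/36 + 37/35 + ... + 37/26 + 37/25 = 15.7482.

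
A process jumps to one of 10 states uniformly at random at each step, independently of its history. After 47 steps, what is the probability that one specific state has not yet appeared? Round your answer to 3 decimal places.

Each step misses the fixed state with probability (10-1)/10 = 9/10, independently.
P(still missing after 47) = (9/10)^47 = 0.0071.

0.007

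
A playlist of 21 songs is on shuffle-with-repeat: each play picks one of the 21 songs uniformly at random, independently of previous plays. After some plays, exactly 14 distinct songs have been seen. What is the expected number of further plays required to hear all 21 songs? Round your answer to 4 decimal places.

54.4500

The wait to go from k to k+1 distinct songs is geometric with mean 21/(21-k).
Sum over k = 14,...,20: E = 21/7 + 21/6 + 21/5 + ... + 21/2 + 21/1 = 54.45000.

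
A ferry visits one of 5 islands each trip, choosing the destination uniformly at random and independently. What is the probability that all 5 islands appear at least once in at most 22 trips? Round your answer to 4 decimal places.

0.9632

Let A_i be the event that island i is missing after 22 trips. By inclusion–exclusion on the A_i,
P(all seen) = Σ_{j=0}^{5} (-1)^j C(5,j)((5-j)/5)^22
= 1.00000 - 0.03689 + 0.00013 - 0.00000 + 0.00000 - 0.00000
= 0.96324.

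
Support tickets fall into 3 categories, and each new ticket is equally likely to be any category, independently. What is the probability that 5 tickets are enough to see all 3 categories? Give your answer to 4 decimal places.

By inclusion–exclusion over which categories are missing,
P(all seen) = Σ_{j=0}^{3} (-1)^j C(3,j)((3-j)/3)^5
= 1.00000 - 0.39506 + 0.01235 - 0.00000
= 0.61728.

0.6173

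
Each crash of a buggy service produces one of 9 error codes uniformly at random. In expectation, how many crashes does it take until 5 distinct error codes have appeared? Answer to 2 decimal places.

With k distinct error codes already seen, the next new one arrives after an expected 9/(9-k) crashes.
Sum over k = 0,...,4: E = 9/9 + 9/8 + 9/7 + 9/6 + 9/5 = 6.711.

6.71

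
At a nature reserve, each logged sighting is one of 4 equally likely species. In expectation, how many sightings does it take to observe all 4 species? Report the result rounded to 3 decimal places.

After k distinct species have appeared, the next sighting gives a new one with probability (4-k)/4, so the expected wait for the (k+1)-th is 4/(4-k).
E[T] = 4/4 + 4/3 + 4/2 + 4/1 = 4·H_{4}.
H_{4} = 2.0833, so E[T] = 8.3333.

8.333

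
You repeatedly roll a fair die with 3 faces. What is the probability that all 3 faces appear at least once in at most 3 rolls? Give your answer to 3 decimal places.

Let A_i be the event that face i is missing after 3 rolls. By inclusion–exclusion on the A_i,
P(all seen) = Σ_{j=0}^{3} (-1)^j C(3,j)((3-j)/3)^3
= 1.0000 - 0.8889 + 0.1111 - 0.0000
= 0.2222.

0.222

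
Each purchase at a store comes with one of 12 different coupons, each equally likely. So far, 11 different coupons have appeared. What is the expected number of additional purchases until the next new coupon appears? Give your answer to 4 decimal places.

The number of purchases until the next new coupon is geometric with success probability 1/12, so its mean is 12/1.
E = 12/1 = 12.00000.

12.0000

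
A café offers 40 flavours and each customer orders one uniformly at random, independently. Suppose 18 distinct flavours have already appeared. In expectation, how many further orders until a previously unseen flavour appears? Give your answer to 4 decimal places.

The number of orders until the next new flavour is geometric with success probability 22/40, so its mean is 40/22.
E = 40/22 = 1.81818.

1.8182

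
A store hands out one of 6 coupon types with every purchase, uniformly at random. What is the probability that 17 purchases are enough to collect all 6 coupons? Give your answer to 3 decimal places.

By inclusion–exclusion over which coupons are missing,
P(all seen) = Σ_{j=0}^{6} (-1)^j C(6,j)((6-j)/6)^17
= 1.0000 - 0.2704 + 0.0152 - 0.0002 + 0.0000 - 0.0000 + 0.0000
= 0.7446.

0.745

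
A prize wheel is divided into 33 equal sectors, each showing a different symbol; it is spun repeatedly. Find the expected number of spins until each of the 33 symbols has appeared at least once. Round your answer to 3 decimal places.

The wait to go from k to k+1 distinct symbols is geometric with mean 33/(33-k).
E[T] = 33/33 + 33/32 + 33/31 + ... + 33/2 + 33/1 = 33·H_{33}.
H_{33} = 4.0888, so E[T] = 134.9303.

134.930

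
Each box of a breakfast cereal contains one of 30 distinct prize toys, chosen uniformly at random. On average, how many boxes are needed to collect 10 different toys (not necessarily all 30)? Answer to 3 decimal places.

11.917

With k distinct toys already seen, the next new one arrives after an expected 30/(30-k) boxes.
Sum over k = 0,...,9: E = 30/30 + 30/29 + 30/28 + ... + 30/22 + 30/21 = 11.9174.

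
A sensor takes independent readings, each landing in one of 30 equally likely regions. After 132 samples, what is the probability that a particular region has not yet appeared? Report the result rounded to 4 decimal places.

0.0114

Each sample misses the fixed region with probability (30-1)/30 = 29/30, independently.
P(still missing after 132) = (29/30)^132 = 0.01139.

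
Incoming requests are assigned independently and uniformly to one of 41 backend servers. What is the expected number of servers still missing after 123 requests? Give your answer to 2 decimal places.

1.97

For each server, P(unseen after 123) = (40/41)^123 = 0.048.
By linearity of expectation, E[unseen] = 41·(40/41)^123 = 1.967.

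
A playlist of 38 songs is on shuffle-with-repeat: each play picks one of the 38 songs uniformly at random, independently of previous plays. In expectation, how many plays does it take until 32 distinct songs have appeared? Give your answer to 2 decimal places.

67.56

With k distinct songs already seen, the next new one arrives after an expected 38/(38-k) plays.
Sum over k = 0,...,31: E = 38/38 + 38/37 + 38/36 + ... + 38/8 + 38/7 = 67.560.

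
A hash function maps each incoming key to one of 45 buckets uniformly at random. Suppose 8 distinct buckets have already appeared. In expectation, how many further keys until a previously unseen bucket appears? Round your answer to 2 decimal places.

The number of keys until the next new bucket is geometric with success probability 37/45, so its mean is 45/37.
E = 45/37 = 1.216.

1.22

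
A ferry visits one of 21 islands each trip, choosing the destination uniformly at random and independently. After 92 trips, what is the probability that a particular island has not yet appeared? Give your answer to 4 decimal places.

0.0112

Each trip misses the fixed island with probability (21-1)/21 = 20/21, independently.
P(still missing after 92) = (20/21)^92 = 0.01124.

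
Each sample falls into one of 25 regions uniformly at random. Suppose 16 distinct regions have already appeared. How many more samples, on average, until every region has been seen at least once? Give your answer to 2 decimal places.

70.72

The wait to go from k to k+1 distinct regions is geometric with mean 25/(25-k).
Sum over k = 16,...,24: E = 25/9 + 25/8 + 25/7 + ... + 25/2 + 25/1 = 70.724.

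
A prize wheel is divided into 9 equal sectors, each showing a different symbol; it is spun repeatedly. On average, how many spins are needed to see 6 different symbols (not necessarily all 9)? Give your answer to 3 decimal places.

Going from k to k+1 distinct takes a geometric number of spins with mean 9/(9-k).
Sum over k = 0,...,5: E = 9/9 + 9/8 + 9/7 + 9/6 + 9/5 + 9/4 = 8.9607.

8.961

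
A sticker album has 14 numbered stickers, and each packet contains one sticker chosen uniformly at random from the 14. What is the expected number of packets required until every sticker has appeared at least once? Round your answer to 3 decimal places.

Split into phases: going from k distinct to k+1 distinct takes on average 14/(14-k) packets.
E[T] = 14/14 + 14/13 + 14/12 + ... + 14/2 + 14/1 = 14·H_{14}.
H_{14} = 3.2516, so E[T] = 45.5219.

45.522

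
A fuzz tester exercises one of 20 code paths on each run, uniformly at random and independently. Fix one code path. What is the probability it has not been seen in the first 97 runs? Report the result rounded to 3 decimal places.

On each run the fixed code path fails to appear with probability 19/20.
P(still missing after 97) = (19/20)^97 = 0.0069.

0.007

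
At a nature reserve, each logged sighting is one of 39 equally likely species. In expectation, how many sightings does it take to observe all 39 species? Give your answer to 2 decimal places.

Split into phases: going from k distinct to k+1 distinct takes on average 39/(39-k) sightings.
E[T] = 39/39 + 39/38 + 39/37 + ... + 39/2 + 39/1 = 39·H_{39}.
H_{39} = 4.254, so E[T] = 165.888.

165.89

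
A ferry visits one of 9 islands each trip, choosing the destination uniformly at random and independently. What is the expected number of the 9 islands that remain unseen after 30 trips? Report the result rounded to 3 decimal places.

0.263

For each island, P(unseen after 30) = (8/9)^30 = 0.0292.
By linearity of expectation, E[unseen] = 9·(8/9)^30 = 0.2628.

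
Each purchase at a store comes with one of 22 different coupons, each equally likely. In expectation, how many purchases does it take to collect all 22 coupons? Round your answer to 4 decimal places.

After k distinct coupons have appeared, the next purchase gives a new one with probability (22-k)/22, so the expected wait for the (k+1)-th is 22/(22-k).
E[T] = 22/22 + 22/21 + 22/20 + ... + 22/2 + 22/1 = 22·H_{22}.
H_{22} = 3.69081, so E[T] = 81.19789.

81.1979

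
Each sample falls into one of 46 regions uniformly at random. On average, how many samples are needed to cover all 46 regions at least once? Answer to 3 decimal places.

After k distinct regions have appeared, the next sample gives a new one with probability (46-k)/46, so the expected wait for the (k+1)-th is 46/(46-k).
E[T] = 46/46 + 46/45 + 46/44 + ... + 46/2 + 46/1 = 46·H_{46}.
H_{46} = 4.4167, so E[T] = 203.1676.

203.168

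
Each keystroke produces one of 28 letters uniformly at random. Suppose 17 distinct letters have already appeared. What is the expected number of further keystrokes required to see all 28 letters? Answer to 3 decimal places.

84.557

With k distinct letters already seen, the next new one takes an expected 28/(28-k) keystrokes.
Sum over k = 17,...,27: E = 28/11 + 28/10 + 28/9 + ... + 28/2 + 28/1 = 84.5566.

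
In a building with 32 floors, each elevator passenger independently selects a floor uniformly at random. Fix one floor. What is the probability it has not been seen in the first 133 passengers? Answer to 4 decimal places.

On each passenger the fixed floor fails to appear with probability 31/32.
P(still missing after 133) = (31/32)^133 = 0.01466.

0.0147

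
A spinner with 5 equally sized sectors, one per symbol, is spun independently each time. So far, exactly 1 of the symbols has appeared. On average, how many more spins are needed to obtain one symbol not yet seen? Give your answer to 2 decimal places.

Each spin yields a new symbol with probability (5-1)/5 = 4/5, so the wait is geometric with mean 5/4.
E = 5/4 = 1.250.

1.25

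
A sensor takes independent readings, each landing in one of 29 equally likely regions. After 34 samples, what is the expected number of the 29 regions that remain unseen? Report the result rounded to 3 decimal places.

8.795

For each region, P(unseen after 34) = (28/29)^34 = 0.3033.
By linearity of expectation, E[unseen] = 29·(28/29)^34 = 8.7951.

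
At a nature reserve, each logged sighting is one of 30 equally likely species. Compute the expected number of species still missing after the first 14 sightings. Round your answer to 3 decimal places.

18.664

For each species, P(unseen after 14) = (29/30)^14 = 0.6221.
By linearity of expectation, E[unseen] = 30·(29/30)^14 = 18.6636.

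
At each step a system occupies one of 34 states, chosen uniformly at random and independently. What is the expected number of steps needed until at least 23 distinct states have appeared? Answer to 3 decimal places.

37.343

With k distinct states already seen, the next new one arrives after an expected 34/(34-k) steps.
Sum over k = 0,...,22: E = 34/34 + 34/33 + 34/32 + ... + 34/13 + 34/12 = 37.3433.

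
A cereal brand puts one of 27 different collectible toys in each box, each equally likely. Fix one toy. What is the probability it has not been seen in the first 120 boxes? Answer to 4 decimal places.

0.0108

Each box misses the fixed toy with probability (27-1)/27 = 26/27, independently.
P(still missing after 120) = (26/27)^120 = 0.01079.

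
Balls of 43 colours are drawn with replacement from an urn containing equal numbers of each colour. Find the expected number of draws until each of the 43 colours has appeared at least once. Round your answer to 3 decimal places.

187.050

After k distinct colours have appeared, the next draw gives a new one with probability (43-k)/43, so the expected wait for the (k+1)-th is 43/(43-k).
E[T] = 43/43 + 43/42 + 43/41 + ... + 43/2 + 43/1 = 43·H_{43}.
H_{43} = 4.3500, so E[T] = 187.0499.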